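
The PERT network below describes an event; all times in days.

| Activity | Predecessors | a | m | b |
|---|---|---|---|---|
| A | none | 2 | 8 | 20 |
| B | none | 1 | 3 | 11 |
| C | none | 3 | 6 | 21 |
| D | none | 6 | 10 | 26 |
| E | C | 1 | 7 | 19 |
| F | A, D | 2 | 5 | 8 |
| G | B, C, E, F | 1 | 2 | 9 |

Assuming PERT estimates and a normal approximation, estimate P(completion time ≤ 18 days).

te_A = (2 + 4·8 + 20)/6 = 54/6 = 9; σ²_A = ((20−2)/6)² = 9.000
te_B = (1 + 4·3 + 11)/6 = 24/6 = 4; σ²_B = ((11−1)/6)² = 2.778
te_C = (3 + 4·6 + 21)/6 = 48/6 = 8; σ²_C = ((21−3)/6)² = 9.000
te_D = (6 + 4·10 + 26)/6 = 72/6 = 12; σ²_D = ((26−6)/6)² = 11.111
te_E = (1 + 4·7 + 19)/6 = 48/6 = 8; σ²_E = ((19−1)/6)² = 9.000
te_F = (2 + 4·5 + 8)/6 = 30/6 = 5; σ²_F = ((8−2)/6)² = 1.000
te_G = (1 + 4·2 + 9)/6 = 18/6 = 3; σ²_G = ((9−1)/6)² = 1.778

Forward pass:
ES_A = 0; EF_A = 9
ES_B = 0; EF_B = 4
ES_C = 0; EF_C = 8
ES_D = 0; EF_D = 12
ES_E = 8; EF_E = 8+8 = 16
ES_F = max(EF_A=9, EF_D=12) = 12; EF_F = 12+5 = 17
ES_G = max(EF_B=4, EF_C=8, EF_E=16, EF_F=17) = 17; EF_G = 17+3 = 20
Expected project duration μ = 20 days. Critical path: D → F → G.

Variance along critical path = 11.111 + 1.000 + 1.778 = 13.889; σ = √13.889 = 3.727 days.
Z = (18 − 20) / 3.727 = -0.537
P(T ≤ 18) = Φ(-0.537) ≈ 0.296

0.296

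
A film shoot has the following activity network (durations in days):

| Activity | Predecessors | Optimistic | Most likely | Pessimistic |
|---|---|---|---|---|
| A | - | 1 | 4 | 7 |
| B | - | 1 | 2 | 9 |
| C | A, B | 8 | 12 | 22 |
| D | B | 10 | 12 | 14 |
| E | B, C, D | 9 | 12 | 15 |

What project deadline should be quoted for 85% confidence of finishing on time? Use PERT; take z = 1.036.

te_A = (1 + 4·4 + 7)/6 = 24/6 = 4; σ²_A = ((7−1)/6)² = 1.000
te_B = (1 + 4·2 + 9)/6 = 18/6 = 3; σ²_B = ((9−1)/6)² = 1.778
te_C = (8 + 4·12 + 22)/6 = 78/6 = 13; σ²_C = ((22−8)/6)² = 5.444
te_D = (10 + 4·12 + 14)/6 = 72/6 = 12; σ²_D = ((14−10)/6)² = 0.444
te_E = (9 + 4·12 + 15)/6 = 72/6 = 12; σ²_E = ((15−9)/6)² = 1.000

Forward pass:
ES_A = 0; EF_A = 4
ES_B = 0; EF_B = 3
ES_C = max(EF_A=4, EF_B=3) = 4; EF_C = 4+13 = 17
ES_D = 3; EF_D = 3+12 = 15
ES_E = max(EF_B=3, EF_C=17, EF_D=15) = 17; EF_E = 17+12 = 29
Expected project duration μ = 29 days. Critical path: A → C → E.

Variance along critical path = 1.000 + 5.444 + 1.000 = 7.444; σ = 2.728 days.
D = μ + z·σ = 29 + 1.036·2.728 = 31.8 days

31.8 days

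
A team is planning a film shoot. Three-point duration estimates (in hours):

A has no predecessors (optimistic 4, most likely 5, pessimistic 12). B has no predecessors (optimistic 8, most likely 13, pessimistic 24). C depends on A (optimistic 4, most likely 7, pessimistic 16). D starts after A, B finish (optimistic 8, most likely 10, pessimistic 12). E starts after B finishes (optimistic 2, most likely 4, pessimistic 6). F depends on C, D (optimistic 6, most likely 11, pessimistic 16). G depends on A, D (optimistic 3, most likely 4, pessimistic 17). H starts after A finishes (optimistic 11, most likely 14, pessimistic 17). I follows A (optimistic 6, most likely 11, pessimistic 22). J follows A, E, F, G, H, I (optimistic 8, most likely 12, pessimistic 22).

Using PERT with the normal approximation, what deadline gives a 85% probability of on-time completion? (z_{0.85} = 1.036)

52.1 hours

te_A = (4 + 4·5 + 12)/6 = 36/6 = 6; σ²_A = ((12−4)/6)² = 1.778
te_B = (8 + 4·13 + 24)/6 = 84/6 = 14; σ²_B = ((24−8)/6)² = 7.111
te_C = (4 + 4·7 + 16)/6 = 48/6 = 8; σ²_C = ((16−4)/6)² = 4.000
te_D = (8 + 4·10 + 12)/6 = 60/6 = 10; σ²_D = ((12−8)/6)² = 0.444
te_E = (2 + 4·4 + 6)/6 = 24/6 = 4; σ²_E = ((6−2)/6)² = 0.444
te_F = (6 + 4·11 + 16)/6 = 66/6 = 11; σ²_F = ((16−6)/6)² = 2.778
te_G = (3 + 4·4 + 17)/6 = 36/6 = 6; σ²_G = ((17−3)/6)² = 5.444
te_H = (11 + 4·14 + 17)/6 = 84/6 = 14; σ²_H = ((17−11)/6)² = 1.000
te_I = (6 + 4·11 + 22)/6 = 72/6 = 12; σ²_I = ((22−6)/6)² = 7.111
te_J = (8 + 4·12 + 22)/6 = 78/6 = 13; σ²_J = ((22−8)/6)² = 5.444

Forward pass:
ES_A = 0; EF_A = 6
ES_B = 0; EF_B = 14
ES_C = 6; EF_C = 6+8 = 14
ES_D = max(EF_A=6, EF_B=14) = 14; EF_D = 14+10 = 24
ES_E = 14; EF_E = 14+4 = 18
ES_F = max(EF_C=14, EF_D=24) = 24; EF_F = 24+11 = 35
ES_G = max(EF_A=6, EF_D=24) = 24; EF_G = 24+6 = 30
ES_H = 6; EF_H = 6+14 = 20
ES_I = 6; EF_I = 6+12 = 18
ES_J = max(EF_A=6, EF_E=18, EF_F=35, EF_G=30, EF_H=20, EF_I=18) = 35; EF_J = 35+13 = 48
Expected project duration μ = 48 hours. Critical path: B → D → F → J.

Variance along critical path = 7.111 + 0.444 + 2.778 + 5.444 = 15.778; σ = 3.972 hours.
D = μ + z·σ = 48 + 1.036·3.972 = 52.1 hours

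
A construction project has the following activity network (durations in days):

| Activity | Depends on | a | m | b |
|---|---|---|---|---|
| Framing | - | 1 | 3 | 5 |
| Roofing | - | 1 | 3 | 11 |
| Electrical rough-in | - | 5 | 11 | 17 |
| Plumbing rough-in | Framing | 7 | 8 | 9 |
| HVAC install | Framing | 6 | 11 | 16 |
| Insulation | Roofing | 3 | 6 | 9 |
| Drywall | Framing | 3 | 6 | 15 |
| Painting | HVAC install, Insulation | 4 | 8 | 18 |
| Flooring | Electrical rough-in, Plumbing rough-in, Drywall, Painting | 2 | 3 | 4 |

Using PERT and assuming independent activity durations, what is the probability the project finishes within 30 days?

0.912

te_Framing = (1 + 4·3 + 5)/6 = 18/6 = 3; σ²_Framing = ((5−1)/6)² = 0.444
te_Roofing = (1 + 4·3 + 11)/6 = 24/6 = 4; σ²_Roofing = ((11−1)/6)² = 2.778
te_Electrical rough-in = (5 + 4·11 + 17)/6 = 66/6 = 11; σ²_Electrical rough-in = ((17−5)/6)² = 4.000
te_Plumbing rough-in = (7 + 4·8 + 9)/6 = 48/6 = 8; σ²_Plumbing rough-in = ((9−7)/6)² = 0.111
te_HVAC install = (6 + 4·11 + 16)/6 = 66/6 = 11; σ²_HVAC install = ((16−6)/6)² = 2.778
te_Insulation = (3 + 4·6 + 9)/6 = 36/6 = 6; σ²_Insulation = ((9−3)/6)² = 1.000
te_Drywall = (3 + 4·6 + 15)/6 = 42/6 = 7; σ²_Drywall = ((15−3)/6)² = 4.000
te_Painting = (4 + 4·8 + 18)/6 = 54/6 = 9; σ²_Painting = ((18−4)/6)² = 5.444
te_Flooring = (2 + 4·3 + 4)/6 = 18/6 = 3; σ²_Flooring = ((4−2)/6)² = 0.111

Forward pass:
ES_Framing = 0; EF_Framing = 3
ES_Roofing = 0; EF_Roofing = 4
ES_Electrical rough-in = 0; EF_Electrical rough-in = 11
ES_Plumbing rough-in = 3; EF_Plumbing rough-in = 3+8 = 11
ES_HVAC install = 3; EF_HVAC install = 3+11 = 14
ES_Insulation = 4; EF_Insulation = 4+6 = 10
ES_Drywall = 3; EF_Drywall = 3+7 = 10
ES_Painting = max(EF_HVAC install=14, EF_Insulation=10) = 14; EF_Painting = 14+9 = 23
ES_Flooring = max(EF_Electrical rough-in=11, EF_Plumbing rough-in=11, EF_Drywall=10, EF_Painting=23) = 23; EF_Flooring = 23+3 = 26
Expected project duration μ = 26 days. Critical path: Framing → HVAC install → Painting → Flooring.

Variance along critical path = 0.444 + 2.778 + 5.444 + 0.111 = 8.778; σ = √8.778 = 2.963 days.
Z = (30 − 26) / 2.963 = 1.350
P(T ≤ 30) = Φ(1.350) ≈ 0.912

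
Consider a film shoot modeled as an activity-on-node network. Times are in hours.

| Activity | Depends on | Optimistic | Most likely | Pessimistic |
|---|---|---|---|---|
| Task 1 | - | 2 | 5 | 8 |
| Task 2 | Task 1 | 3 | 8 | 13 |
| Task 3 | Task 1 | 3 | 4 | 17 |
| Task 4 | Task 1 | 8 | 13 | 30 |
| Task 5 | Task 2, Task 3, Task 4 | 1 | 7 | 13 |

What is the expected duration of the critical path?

27 hours

te_Task 1 = (2 + 4·5 + 8)/6 = 30/6 = 5
te_Task 2 = (3 + 4·8 + 13)/6 = 48/6 = 8
te_Task 3 = (3 + 4·4 + 17)/6 = 36/6 = 6
te_Task 4 = (8 + 4·13 + 30)/6 = 90/6 = 15
te_Task 5 = (1 + 4·7 + 13)/6 = 42/6 = 7

Forward pass:
ES_Task 1 = 0; EF_Task 1 = 5
ES_Task 2 = 5; EF_Task 2 = 5+8 = 13
ES_Task 3 = 5; EF_Task 3 = 5+6 = 11
ES_Task 4 = 5; EF_Task 4 = 5+15 = 20
ES_Task 5 = max(EF_Task 2=13, EF_Task 3=11, EF_Task 4=20) = 20; EF_Task 5 = 20+7 = 27
Expected project duration μ = 27 hours. Critical path: Task 1 → Task 4 → Task 5.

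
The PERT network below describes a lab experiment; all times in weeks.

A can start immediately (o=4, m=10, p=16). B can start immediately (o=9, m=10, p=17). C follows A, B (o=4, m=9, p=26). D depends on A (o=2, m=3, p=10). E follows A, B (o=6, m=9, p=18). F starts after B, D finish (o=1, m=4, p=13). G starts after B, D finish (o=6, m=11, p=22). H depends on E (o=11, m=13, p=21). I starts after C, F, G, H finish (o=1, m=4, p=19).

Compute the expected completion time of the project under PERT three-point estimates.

te_A = (4 + 4·10 + 16)/6 = 60/6 = 10
te_B = (9 + 4·10 + 17)/6 = 66/6 = 11
te_C = (4 + 4·9 + 26)/6 = 66/6 = 11
te_D = (2 + 4·3 + 10)/6 = 24/6 = 4
te_E = (6 + 4·9 + 18)/6 = 60/6 = 10
te_F = (1 + 4·4 + 13)/6 = 30/6 = 5
te_G = (6 + 4·11 + 22)/6 = 72/6 = 12
te_H = (11 + 4·13 + 21)/6 = 84/6 = 14
te_I = (1 + 4·4 + 19)/6 = 36/6 = 6

Forward pass:
ES_A = 0; EF_A = 10
ES_B = 0; EF_B = 11
ES_C = max(EF_A=10, EF_B=11) = 11; EF_C = 11+11 = 22
ES_D = 10; EF_D = 10+4 = 14
ES_E = max(EF_A=10, EF_B=11) = 11; EF_E = 11+10 = 21
ES_F = max(EF_B=11, EF_D=14) = 14; EF_F = 14+5 = 19
ES_G = max(EF_B=11, EF_D=14) = 14; EF_G = 14+12 = 26
ES_H = 21; EF_H = 21+14 = 35
ES_I = max(EF_C=22, EF_F=19, EF_G=26, EF_H=35) = 35; EF_I = 35+6 = 41
Expected project duration μ = 41 weeks. Critical path: B → E → H → I.

41 weeks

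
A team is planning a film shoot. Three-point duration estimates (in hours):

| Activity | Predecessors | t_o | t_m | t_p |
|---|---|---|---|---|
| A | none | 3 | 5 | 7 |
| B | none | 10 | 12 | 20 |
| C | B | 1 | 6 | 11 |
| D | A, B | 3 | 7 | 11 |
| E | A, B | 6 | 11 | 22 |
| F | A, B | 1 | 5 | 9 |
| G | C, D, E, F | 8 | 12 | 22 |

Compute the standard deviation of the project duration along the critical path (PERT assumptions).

3.92 hours

te_A = (3 + 4·5 + 7)/6 = 30/6 = 5; σ²_A = ((7−3)/6)² = 0.444
te_B = (10 + 4·12 + 20)/6 = 78/6 = 13; σ²_B = ((20−10)/6)² = 2.778
te_C = (1 + 4·6 + 11)/6 = 36/6 = 6; σ²_C = ((11−1)/6)² = 2.778
te_D = (3 + 4·7 + 11)/6 = 42/6 = 7; σ²_D = ((11−3)/6)² = 1.778
te_E = (6 + 4·11 + 22)/6 = 72/6 = 12; σ²_E = ((22−6)/6)² = 7.111
te_F = (1 + 4·5 + 9)/6 = 30/6 = 5; σ²_F = ((9−1)/6)² = 1.778
te_G = (8 + 4·12 + 22)/6 = 78/6 = 13; σ²_G = ((22−8)/6)² = 5.444

Forward pass:
ES_A = 0; EF_A = 5
ES_B = 0; EF_B = 13
ES_C = 13; EF_C = 13+6 = 19
ES_D = max(EF_A=5, EF_B=13) = 13; EF_D = 13+7 = 20
ES_E = max(EF_A=5, EF_B=13) = 13; EF_E = 13+12 = 25
ES_F = max(EF_A=5, EF_B=13) = 13; EF_F = 13+5 = 18
ES_G = max(EF_C=19, EF_D=20, EF_E=25, EF_F=18) = 25; EF_G = 25+13 = 38
Expected project duration μ = 38 hours. Critical path: B → E → G.

Variance along critical path = 2.778 + 7.111 + 5.444 = 15.333
σ = √15.333 = 3.916 hours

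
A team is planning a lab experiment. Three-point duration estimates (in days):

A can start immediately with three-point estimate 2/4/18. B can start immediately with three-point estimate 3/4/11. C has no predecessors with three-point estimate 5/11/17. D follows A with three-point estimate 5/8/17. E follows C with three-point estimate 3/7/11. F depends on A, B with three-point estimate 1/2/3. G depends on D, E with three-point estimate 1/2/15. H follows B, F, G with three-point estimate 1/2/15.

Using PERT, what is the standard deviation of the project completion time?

4.08 days

te_A = (2 + 4·4 + 18)/6 = 36/6 = 6; σ²_A = ((18−2)/6)² = 7.111
te_B = (3 + 4·4 + 11)/6 = 30/6 = 5; σ²_B = ((11−3)/6)² = 1.778
te_C = (5 + 4·11 + 17)/6 = 66/6 = 11; σ²_C = ((17−5)/6)² = 4.000
te_D = (5 + 4·8 + 17)/6 = 54/6 = 9; σ²_D = ((17−5)/6)² = 4.000
te_E = (3 + 4·7 + 11)/6 = 42/6 = 7; σ²_E = ((11−3)/6)² = 1.778
te_F = (1 + 4·2 + 3)/6 = 12/6 = 2; σ²_F = ((3−1)/6)² = 0.111
te_G = (1 + 4·2 + 15)/6 = 24/6 = 4; σ²_G = ((15−1)/6)² = 5.444
te_H = (1 + 4·2 + 15)/6 = 24/6 = 4; σ²_H = ((15−1)/6)² = 5.444

Forward pass:
ES_A = 0; EF_A = 6
ES_B = 0; EF_B = 5
ES_C = 0; EF_C = 11
ES_D = 6; EF_D = 6+9 = 15
ES_E = 11; EF_E = 11+7 = 18
ES_F = max(EF_A=6, EF_B=5) = 6; EF_F = 6+2 = 8
ES_G = max(EF_D=15, EF_E=18) = 18; EF_G = 18+4 = 22
ES_H = max(EF_B=5, EF_F=8, EF_G=22) = 22; EF_H = 22+4 = 26
Expected project duration μ = 26 days. Critical path: C → E → G → H.

Variance along critical path = 4.000 + 1.778 + 5.444 + 5.444 = 16.667
σ = √16.667 = 4.082 days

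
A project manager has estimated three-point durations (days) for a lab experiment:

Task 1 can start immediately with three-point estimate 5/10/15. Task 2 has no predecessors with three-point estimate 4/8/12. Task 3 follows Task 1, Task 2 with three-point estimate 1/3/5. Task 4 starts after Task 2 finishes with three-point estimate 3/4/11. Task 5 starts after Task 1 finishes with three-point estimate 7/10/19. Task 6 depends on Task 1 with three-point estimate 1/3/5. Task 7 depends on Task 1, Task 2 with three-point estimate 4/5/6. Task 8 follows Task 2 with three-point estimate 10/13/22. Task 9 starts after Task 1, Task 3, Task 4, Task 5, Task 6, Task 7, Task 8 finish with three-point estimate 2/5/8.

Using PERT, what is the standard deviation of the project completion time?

2.60 days

te_Task 1 = (5 + 4·10 + 15)/6 = 60/6 = 10; σ²_Task 1 = ((15−5)/6)² = 2.778
te_Task 2 = (4 + 4·8 + 12)/6 = 48/6 = 8; σ²_Task 2 = ((12−4)/6)² = 1.778
te_Task 3 = (1 + 4·3 + 5)/6 = 18/6 = 3; σ²_Task 3 = ((5−1)/6)² = 0.444
te_Task 4 = (3 + 4·4 + 11)/6 = 30/6 = 5; σ²_Task 4 = ((11−3)/6)² = 1.778
te_Task 5 = (7 + 4·10 + 19)/6 = 66/6 = 11; σ²_Task 5 = ((19−7)/6)² = 4.000
te_Task 6 = (1 + 4·3 + 5)/6 = 18/6 = 3; σ²_Task 6 = ((5−1)/6)² = 0.444
te_Task 7 = (4 + 4·5 + 6)/6 = 30/6 = 5; σ²_Task 7 = ((6−4)/6)² = 0.111
te_Task 8 = (10 + 4·13 + 22)/6 = 84/6 = 14; σ²_Task 8 = ((22−10)/6)² = 4.000
te_Task 9 = (2 + 4·5 + 8)/6 = 30/6 = 5; σ²_Task 9 = ((8−2)/6)² = 1.000

Forward pass:
ES_Task 1 = 0; EF_Task 1 = 10
ES_Task 2 = 0; EF_Task 2 = 8
ES_Task 3 = max(EF_Task 1=10, EF_Task 2=8) = 10; EF_Task 3 = 10+3 = 13
ES_Task 4 = 8; EF_Task 4 = 8+5 = 13
ES_Task 5 = 10; EF_Task 5 = 10+11 = 21
ES_Task 6 = 10; EF_Task 6 = 10+3 = 13
ES_Task 7 = max(EF_Task 1=10, EF_Task 2=8) = 10; EF_Task 7 = 10+5 = 15
ES_Task 8 = 8; EF_Task 8 = 8+14 = 22
ES_Task 9 = max(EF_Task 1=10, EF_Task 3=13, EF_Task 4=13, EF_Task 5=21, EF_Task 6=13, EF_Task 7=15, EF_Task 8=22) = 22; EF_Task 9 = 22+5 = 27
Expected project duration μ = 27 days. Critical path: Task 2 → Task 8 → Task 9.

Variance along critical path = 1.778 + 4.000 + 1.000 = 6.778
σ = √6.778 = 2.603 days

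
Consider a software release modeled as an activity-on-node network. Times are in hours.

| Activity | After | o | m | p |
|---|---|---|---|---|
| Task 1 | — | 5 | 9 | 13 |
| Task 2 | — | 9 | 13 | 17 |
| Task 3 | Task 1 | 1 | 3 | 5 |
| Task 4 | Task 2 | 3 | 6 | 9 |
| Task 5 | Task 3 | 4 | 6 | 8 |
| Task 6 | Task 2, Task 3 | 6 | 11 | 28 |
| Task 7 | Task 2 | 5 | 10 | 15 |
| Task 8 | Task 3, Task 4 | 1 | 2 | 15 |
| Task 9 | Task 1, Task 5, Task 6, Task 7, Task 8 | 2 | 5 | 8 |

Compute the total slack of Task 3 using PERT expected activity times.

1 hours

te_Task 1 = (5 + 4·9 + 13)/6 = 54/6 = 9
te_Task 2 = (9 + 4·13 + 17)/6 = 78/6 = 13
te_Task 3 = (1 + 4·3 + 5)/6 = 18/6 = 3
te_Task 4 = (3 + 4·6 + 9)/6 = 36/6 = 6
te_Task 5 = (4 + 4·6 + 8)/6 = 36/6 = 6
te_Task 6 = (6 + 4·11 + 28)/6 = 78/6 = 13
te_Task 7 = (5 + 4·10 + 15)/6 = 60/6 = 10
te_Task 8 = (1 + 4·2 + 15)/6 = 24/6 = 4
te_Task 9 = (2 + 4·5 + 8)/6 = 30/6 = 5

Forward pass:
ES_Task 1 = 0; EF_Task 1 = 9
ES_Task 2 = 0; EF_Task 2 = 13
ES_Task 3 = 9; EF_Task 3 = 9+3 = 12
ES_Task 4 = 13; EF_Task 4 = 13+6 = 19
ES_Task 5 = 12; EF_Task 5 = 12+6 = 18
ES_Task 6 = max(EF_Task 2=13, EF_Task 3=12) = 13; EF_Task 6 = 13+13 = 26
ES_Task 7 = 13; EF_Task 7 = 13+10 = 23
ES_Task 8 = max(EF_Task 3=12, EF_Task 4=19) = 19; EF_Task 8 = 19+4 = 23
ES_Task 9 = max(EF_Task 1=9, EF_Task 5=18, EF_Task 6=26, EF_Task 7=23, EF_Task 8=23) = 26; EF_Task 9 = 26+5 = 31
Expected project duration μ = 31 hours. Critical path: Task 2 → Task 6 → Task 9.

Backward pass:
LF_Task 9 = 31; LS_Task 9 = 31−5 = 26
LF_Task 8 = LS_Task 9 = 26; LS_Task 8 = 26−4 = 22
LF_Task 7 = LS_Task 9 = 26; LS_Task 7 = 26−10 = 16
LF_Task 6 = LS_Task 9 = 26; LS_Task 6 = 26−13 = 13
LF_Task 5 = LS_Task 9 = 26; LS_Task 5 = 26−6 = 20
LF_Task 4 = LS_Task 8 = 22; LS_Task 4 = 22−6 = 16
LF_Task 3 = min(LS_Task 5=20, LS_Task 6=13, LS_Task 8=22) = 13; LS_Task 3 = 13−3 = 10
LF_Task 2 = min(LS_Task 4=16, LS_Task 6=13, LS_Task 7=16) = 13; LS_Task 2 = 13−13 = 0
LF_Task 1 = min(LS_Task 3=10, LS_Task 9=26) = 10; LS_Task 1 = 10−9 = 1
Slack_Task 3 = LS_Task 3 − ES_Task 3 = 10 − 9 = 1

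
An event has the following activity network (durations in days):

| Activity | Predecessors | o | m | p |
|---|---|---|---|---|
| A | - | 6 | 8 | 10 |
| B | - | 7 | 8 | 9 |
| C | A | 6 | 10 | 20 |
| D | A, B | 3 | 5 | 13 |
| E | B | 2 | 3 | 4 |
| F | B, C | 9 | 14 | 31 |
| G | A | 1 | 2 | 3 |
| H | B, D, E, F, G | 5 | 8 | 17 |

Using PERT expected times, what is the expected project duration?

44 days

te_A = (6 + 4·8 + 10)/6 = 48/6 = 8
te_B = (7 + 4·8 + 9)/6 = 48/6 = 8
te_C = (6 + 4·10 + 20)/6 = 66/6 = 11
te_D = (3 + 4·5 + 13)/6 = 36/6 = 6
te_E = (2 + 4·3 + 4)/6 = 18/6 = 3
te_F = (9 + 4·14 + 31)/6 = 96/6 = 16
te_G = (1 + 4·2 + 3)/6 = 12/6 = 2
te_H = (5 + 4·8 + 17)/6 = 54/6 = 9

Forward pass:
ES_A = 0; EF_A = 8
ES_B = 0; EF_B = 8
ES_C = 8; EF_C = 8+11 = 19
ES_D = max(EF_A=8, EF_B=8) = 8; EF_D = 8+6 = 14
ES_E = 8; EF_E = 8+3 = 11
ES_F = max(EF_B=8, EF_C=19) = 19; EF_F = 19+16 = 35
ES_G = 8; EF_G = 8+2 = 10
ES_H = max(EF_B=8, EF_D=14, EF_E=11, EF_F=35, EF_G=10) = 35; EF_H = 35+9 = 44
Expected project duration μ = 44 days. Critical path: A → C → F → H.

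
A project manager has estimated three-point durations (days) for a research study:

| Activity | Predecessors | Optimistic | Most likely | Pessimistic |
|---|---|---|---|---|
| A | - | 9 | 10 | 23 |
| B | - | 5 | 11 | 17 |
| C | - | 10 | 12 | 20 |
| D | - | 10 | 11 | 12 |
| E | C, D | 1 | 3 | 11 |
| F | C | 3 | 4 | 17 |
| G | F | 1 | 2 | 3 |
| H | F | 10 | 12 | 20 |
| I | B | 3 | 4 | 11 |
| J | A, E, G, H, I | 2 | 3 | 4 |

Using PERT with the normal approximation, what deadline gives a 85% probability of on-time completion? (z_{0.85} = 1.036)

te_A = (9 + 4·10 + 23)/6 = 72/6 = 12; σ²_A = ((23−9)/6)² = 5.444
te_B = (5 + 4·11 + 17)/6 = 66/6 = 11; σ²_B = ((17−5)/6)² = 4.000
te_C = (10 + 4·12 + 20)/6 = 78/6 = 13; σ²_C = ((20−10)/6)² = 2.778
te_D = (10 + 4·11 + 12)/6 = 66/6 = 11; σ²_D = ((12−10)/6)² = 0.111
te_E = (1 + 4·3 + 11)/6 = 24/6 = 4; σ²_E = ((11−1)/6)² = 2.778
te_F = (3 + 4·4 + 17)/6 = 36/6 = 6; σ²_F = ((17−3)/6)² = 5.444
te_G = (1 + 4·2 + 3)/6 = 12/6 = 2; σ²_G = ((3−1)/6)² = 0.111
te_H = (10 + 4·12 + 20)/6 = 78/6 = 13; σ²_H = ((20−10)/6)² = 2.778
te_I = (3 + 4·4 + 11)/6 = 30/6 = 5; σ²_I = ((11−3)/6)² = 1.778
te_J = (2 + 4·3 + 4)/6 = 18/6 = 3; σ²_J = ((4−2)/6)² = 0.111

Forward pass:
ES_A = 0; EF_A = 12
ES_B = 0; EF_B = 11
ES_C = 0; EF_C = 13
ES_D = 0; EF_D = 11
ES_E = max(EF_C=13, EF_D=11) = 13; EF_E = 13+4 = 17
ES_F = 13; EF_F = 13+6 = 19
ES_G = 19; EF_G = 19+2 = 21
ES_H = 19; EF_H = 19+13 = 32
ES_I = 11; EF_I = 11+5 = 16
ES_J = max(EF_A=12, EF_E=17, EF_G=21, EF_H=32, EF_I=16) = 32; EF_J = 32+3 = 35
Expected project duration μ = 35 days. Critical path: C → F → H → J.

Variance along critical path = 2.778 + 5.444 + 2.778 + 0.111 = 11.111; σ = 3.333 days.
D = μ + z·σ = 35 + 1.036·3.333 = 38.5 days

38.5 days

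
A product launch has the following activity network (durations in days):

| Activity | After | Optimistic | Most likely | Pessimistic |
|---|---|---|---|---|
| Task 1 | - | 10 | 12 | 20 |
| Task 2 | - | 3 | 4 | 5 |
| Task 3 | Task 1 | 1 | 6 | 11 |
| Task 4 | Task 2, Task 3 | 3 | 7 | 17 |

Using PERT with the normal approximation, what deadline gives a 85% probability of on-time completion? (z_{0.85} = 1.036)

30.4 days

te_Task 1 = (10 + 4·12 + 20)/6 = 78/6 = 13; σ²_Task 1 = ((20−10)/6)² = 2.778
te_Task 2 = (3 + 4·4 + 5)/6 = 24/6 = 4; σ²_Task 2 = ((5−3)/6)² = 0.111
te_Task 3 = (1 + 4·6 + 11)/6 = 36/6 = 6; σ²_Task 3 = ((11−1)/6)² = 2.778
te_Task 4 = (3 + 4·7 + 17)/6 = 48/6 = 8; σ²_Task 4 = ((17−3)/6)² = 5.444

Forward pass:
ES_Task 1 = 0; EF_Task 1 = 13
ES_Task 2 = 0; EF_Task 2 = 4
ES_Task 3 = 13; EF_Task 3 = 13+6 = 19
ES_Task 4 = max(EF_Task 2=4, EF_Task 3=19) = 19; EF_Task 4 = 19+8 = 27
Expected project duration μ = 27 days. Critical path: Task 1 → Task 3 → Task 4.

Variance along critical path = 2.778 + 2.778 + 5.444 = 11.000; σ = 3.317 days.
D = μ + z·σ = 27 + 1.036·3.317 = 30.4 days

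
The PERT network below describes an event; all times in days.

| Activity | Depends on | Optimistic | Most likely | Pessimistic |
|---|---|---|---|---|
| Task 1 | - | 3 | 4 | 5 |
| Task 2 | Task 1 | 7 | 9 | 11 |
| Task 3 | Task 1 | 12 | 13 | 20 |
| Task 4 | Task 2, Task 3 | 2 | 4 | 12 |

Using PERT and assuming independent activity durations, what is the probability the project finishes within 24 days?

te_Task 1 = (3 + 4·4 + 5)/6 = 24/6 = 4; σ²_Task 1 = ((5−3)/6)² = 0.111
te_Task 2 = (7 + 4·9 + 11)/6 = 54/6 = 9; σ²_Task 2 = ((11−7)/6)² = 0.444
te_Task 3 = (12 + 4·13 + 20)/6 = 84/6 = 14; σ²_Task 3 = ((20−12)/6)² = 1.778
te_Task 4 = (2 + 4·4 + 12)/6 = 30/6 = 5; σ²_Task 4 = ((12−2)/6)² = 2.778

Forward pass:
ES_Task 1 = 0; EF_Task 1 = 4
ES_Task 2 = 4; EF_Task 2 = 4+9 = 13
ES_Task 3 = 4; EF_Task 3 = 4+14 = 18
ES_Task 4 = max(EF_Task 2=13, EF_Task 3=18) = 18; EF_Task 4 = 18+5 = 23
Expected project duration μ = 23 days. Critical path: Task 1 → Task 3 → Task 4.

Variance along critical path = 0.111 + 1.778 + 2.778 = 4.667; σ = √4.667 = 2.160 days.
Z = (24 − 23) / 2.160 = 0.463
P(T ≤ 24) = Φ(0.463) ≈ 0.678

0.678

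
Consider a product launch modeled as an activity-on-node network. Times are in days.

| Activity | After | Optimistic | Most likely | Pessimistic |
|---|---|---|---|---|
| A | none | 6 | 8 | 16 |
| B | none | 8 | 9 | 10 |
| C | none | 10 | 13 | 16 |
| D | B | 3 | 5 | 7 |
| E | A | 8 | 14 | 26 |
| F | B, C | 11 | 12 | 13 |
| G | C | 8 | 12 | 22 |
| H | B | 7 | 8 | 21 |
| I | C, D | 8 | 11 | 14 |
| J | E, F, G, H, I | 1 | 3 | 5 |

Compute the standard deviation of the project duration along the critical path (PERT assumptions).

te_A = (6 + 4·8 + 16)/6 = 54/6 = 9; σ²_A = ((16−6)/6)² = 2.778
te_B = (8 + 4·9 + 10)/6 = 54/6 = 9; σ²_B = ((10−8)/6)² = 0.111
te_C = (10 + 4·13 + 16)/6 = 78/6 = 13; σ²_C = ((16−10)/6)² = 1.000
te_D = (3 + 4·5 + 7)/6 = 30/6 = 5; σ²_D = ((7−3)/6)² = 0.444
te_E = (8 + 4·14 + 26)/6 = 90/6 = 15; σ²_E = ((26−8)/6)² = 9.000
te_F = (11 + 4·12 + 13)/6 = 72/6 = 12; σ²_F = ((13−11)/6)² = 0.111
te_G = (8 + 4·12 + 22)/6 = 78/6 = 13; σ²_G = ((22−8)/6)² = 5.444
te_H = (7 + 4·8 + 21)/6 = 60/6 = 10; σ²_H = ((21−7)/6)² = 5.444
te_I = (8 + 4·11 + 14)/6 = 66/6 = 11; σ²_I = ((14−8)/6)² = 1.000
te_J = (1 + 4·3 + 5)/6 = 18/6 = 3; σ²_J = ((5−1)/6)² = 0.444

Forward pass:
ES_A = 0; EF_A = 9
ES_B = 0; EF_B = 9
ES_C = 0; EF_C = 13
ES_D = 9; EF_D = 9+5 = 14
ES_E = 9; EF_E = 9+15 = 24
ES_F = max(EF_B=9, EF_C=13) = 13; EF_F = 13+12 = 25
ES_G = 13; EF_G = 13+13 = 26
ES_H = 9; EF_H = 9+10 = 19
ES_I = max(EF_C=13, EF_D=14) = 14; EF_I = 14+11 = 25
ES_J = max(EF_E=24, EF_F=25, EF_G=26, EF_H=19, EF_I=25) = 26; EF_J = 26+3 = 29
Expected project duration μ = 29 days. Critical path: C → G → J.

Variance along critical path = 1.000 + 5.444 + 0.444 = 6.889
σ = √6.889 = 2.625 days

2.62 days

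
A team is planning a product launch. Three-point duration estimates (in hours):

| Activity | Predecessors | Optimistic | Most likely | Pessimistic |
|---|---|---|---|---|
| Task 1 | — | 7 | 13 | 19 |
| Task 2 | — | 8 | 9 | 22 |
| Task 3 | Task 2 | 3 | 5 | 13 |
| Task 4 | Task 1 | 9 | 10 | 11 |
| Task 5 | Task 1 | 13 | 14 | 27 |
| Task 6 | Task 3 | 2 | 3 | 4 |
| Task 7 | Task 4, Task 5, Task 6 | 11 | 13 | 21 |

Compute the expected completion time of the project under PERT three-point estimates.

43 hours

te_Task 1 = (7 + 4·13 + 19)/6 = 78/6 = 13
te_Task 2 = (8 + 4·9 + 22)/6 = 66/6 = 11
te_Task 3 = (3 + 4·5 + 13)/6 = 36/6 = 6
te_Task 4 = (9 + 4·10 + 11)/6 = 60/6 = 10
te_Task 5 = (13 + 4·14 + 27)/6 = 96/6 = 16
te_Task 6 = (2 + 4·3 + 4)/6 = 18/6 = 3
te_Task 7 = (11 + 4·13 + 21)/6 = 84/6 = 14

Forward pass:
ES_Task 1 = 0; EF_Task 1 = 13
ES_Task 2 = 0; EF_Task 2 = 11
ES_Task 3 = 11; EF_Task 3 = 11+6 = 17
ES_Task 4 = 13; EF_Task 4 = 13+10 = 23
ES_Task 5 = 13; EF_Task 5 = 13+16 = 29
ES_Task 6 = 17; EF_Task 6 = 17+3 = 20
ES_Task 7 = max(EF_Task 4=23, EF_Task 5=29, EF_Task 6=20) = 29; EF_Task 7 = 29+14 = 43
Expected project duration μ = 43 hours. Critical path: Task 1 → Task 5 → Task 7.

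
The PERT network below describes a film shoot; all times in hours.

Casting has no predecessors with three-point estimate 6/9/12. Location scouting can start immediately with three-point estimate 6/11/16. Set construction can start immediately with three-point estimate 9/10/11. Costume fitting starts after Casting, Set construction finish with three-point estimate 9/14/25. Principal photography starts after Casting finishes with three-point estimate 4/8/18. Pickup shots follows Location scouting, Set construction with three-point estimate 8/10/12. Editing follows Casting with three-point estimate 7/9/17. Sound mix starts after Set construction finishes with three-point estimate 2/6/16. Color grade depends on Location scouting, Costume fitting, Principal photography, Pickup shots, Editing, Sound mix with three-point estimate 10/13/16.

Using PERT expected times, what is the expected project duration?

38 hours

te_Casting = (6 + 4·9 + 12)/6 = 54/6 = 9
te_Location scouting = (6 + 4·11 + 16)/6 = 66/6 = 11
te_Set construction = (9 + 4·10 + 11)/6 = 60/6 = 10
te_Costume fitting = (9 + 4·14 + 25)/6 = 90/6 = 15
te_Principal photography = (4 + 4·8 + 18)/6 = 54/6 = 9
te_Pickup shots = (8 + 4·10 + 12)/6 = 60/6 = 10
te_Editing = (7 + 4·9 + 17)/6 = 60/6 = 10
te_Sound mix = (2 + 4·6 + 16)/6 = 42/6 = 7
te_Color grade = (10 + 4·13 + 16)/6 = 78/6 = 13

Forward pass:
ES_Casting = 0; EF_Casting = 9
ES_Location scouting = 0; EF_Location scouting = 11
ES_Set construction = 0; EF_Set construction = 10
ES_Costume fitting = max(EF_Casting=9, EF_Set construction=10) = 10; EF_Costume fitting = 10+15 = 25
ES_Principal photography = 9; EF_Principal photography = 9+9 = 18
ES_Pickup shots = max(EF_Location scouting=11, EF_Set construction=10) = 11; EF_Pickup shots = 11+10 = 21
ES_Editing = 9; EF_Editing = 9+10 = 19
ES_Sound mix = 10; EF_Sound mix = 10+7 = 17
ES_Color grade = max(EF_Location scouting=11, EF_Costume fitting=25, EF_Principal photography=18, EF_Pickup shots=21, EF_Editing=19, EF_Sound mix=17) = 25; EF_Color grade = 25+13 = 38
Expected project duration μ = 38 hours. Critical path: Set construction → Costume fitting → Color grade.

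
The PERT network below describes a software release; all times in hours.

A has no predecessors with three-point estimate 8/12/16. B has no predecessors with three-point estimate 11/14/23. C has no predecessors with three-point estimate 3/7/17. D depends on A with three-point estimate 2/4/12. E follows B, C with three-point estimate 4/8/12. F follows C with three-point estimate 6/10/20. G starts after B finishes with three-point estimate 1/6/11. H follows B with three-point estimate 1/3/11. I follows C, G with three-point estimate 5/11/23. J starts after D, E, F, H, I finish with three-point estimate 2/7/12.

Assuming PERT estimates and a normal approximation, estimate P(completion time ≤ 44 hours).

0.823

te_A = (8 + 4·12 + 16)/6 = 72/6 = 12; σ²_A = ((16−8)/6)² = 1.778
te_B = (11 + 4·14 + 23)/6 = 90/6 = 15; σ²_B = ((23−11)/6)² = 4.000
te_C = (3 + 4·7 + 17)/6 = 48/6 = 8; σ²_C = ((17−3)/6)² = 5.444
te_D = (2 + 4·4 + 12)/6 = 30/6 = 5; σ²_D = ((12−2)/6)² = 2.778
te_E = (4 + 4·8 + 12)/6 = 48/6 = 8; σ²_E = ((12−4)/6)² = 1.778
te_F = (6 + 4·10 + 20)/6 = 66/6 = 11; σ²_F = ((20−6)/6)² = 5.444
te_G = (1 + 4·6 + 11)/6 = 36/6 = 6; σ²_G = ((11−1)/6)² = 2.778
te_H = (1 + 4·3 + 11)/6 = 24/6 = 4; σ²_H = ((11−1)/6)² = 2.778
te_I = (5 + 4·11 + 23)/6 = 72/6 = 12; σ²_I = ((23−5)/6)² = 9.000
te_J = (2 + 4·7 + 12)/6 = 42/6 = 7; σ²_J = ((12−2)/6)² = 2.778

Forward pass:
ES_A = 0; EF_A = 12
ES_B = 0; EF_B = 15
ES_C = 0; EF_C = 8
ES_D = 12; EF_D = 12+5 = 17
ES_E = max(EF_B=15, EF_C=8) = 15; EF_E = 15+8 = 23
ES_F = 8; EF_F = 8+11 = 19
ES_G = 15; EF_G = 15+6 = 21
ES_H = 15; EF_H = 15+4 = 19
ES_I = max(EF_C=8, EF_G=21) = 21; EF_I = 21+12 = 33
ES_J = max(EF_D=17, EF_E=23, EF_F=19, EF_H=19, EF_I=33) = 33; EF_J = 33+7 = 40
Expected project duration μ = 40 hours. Critical path: B → G → I → J.

Variance along critical path = 4.000 + 2.778 + 9.000 + 2.778 = 18.556; σ = √18.556 = 4.308 hours.
Z = (44 − 40) / 4.308 = 0.929
P(T ≤ 44) = Φ(0.929) ≈ 0.823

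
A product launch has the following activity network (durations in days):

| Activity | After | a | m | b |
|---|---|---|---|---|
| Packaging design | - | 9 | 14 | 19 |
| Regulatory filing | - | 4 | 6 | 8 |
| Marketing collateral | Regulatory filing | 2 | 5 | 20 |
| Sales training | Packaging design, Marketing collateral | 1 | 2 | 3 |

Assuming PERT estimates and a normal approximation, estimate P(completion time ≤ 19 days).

0.961

te_Packaging design = (9 + 4·14 + 19)/6 = 84/6 = 14; σ²_Packaging design = ((19−9)/6)² = 2.778
te_Regulatory filing = (4 + 4·6 + 8)/6 = 36/6 = 6; σ²_Regulatory filing = ((8−4)/6)² = 0.444
te_Marketing collateral = (2 + 4·5 + 20)/6 = 42/6 = 7; σ²_Marketing collateral = ((20−2)/6)² = 9.000
te_Sales training = (1 + 4·2 + 3)/6 = 12/6 = 2; σ²_Sales training = ((3−1)/6)² = 0.111

Forward pass:
ES_Packaging design = 0; EF_Packaging design = 14
ES_Regulatory filing = 0; EF_Regulatory filing = 6
ES_Marketing collateral = 6; EF_Marketing collateral = 6+7 = 13
ES_Sales training = max(EF_Packaging design=14, EF_Marketing collateral=13) = 14; EF_Sales training = 14+2 = 16
Expected project duration μ = 16 days. Critical path: Packaging design → Sales training.

Variance along critical path = 2.778 + 0.111 = 2.889; σ = √2.889 = 1.700 days.
Z = (19 − 16) / 1.700 = 1.765
P(T ≤ 19) = Φ(1.765) ≈ 0.961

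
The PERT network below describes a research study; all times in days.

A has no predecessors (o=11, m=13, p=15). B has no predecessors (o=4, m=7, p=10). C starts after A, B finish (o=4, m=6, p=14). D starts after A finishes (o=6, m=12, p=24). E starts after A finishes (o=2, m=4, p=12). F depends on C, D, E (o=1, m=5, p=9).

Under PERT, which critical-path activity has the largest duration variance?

te_A = (11 + 4·13 + 15)/6 = 78/6 = 13; σ²_A = ((15−11)/6)² = 0.444
te_B = (4 + 4·7 + 10)/6 = 42/6 = 7; σ²_B = ((10−4)/6)² = 1.000
te_C = (4 + 4·6 + 14)/6 = 42/6 = 7; σ²_C = ((14−4)/6)² = 2.778
te_D = (6 + 4·12 + 24)/6 = 78/6 = 13; σ²_D = ((24−6)/6)² = 9.000
te_E = (2 + 4·4 + 12)/6 = 30/6 = 5; σ²_E = ((12−2)/6)² = 2.778
te_F = (1 + 4·5 + 9)/6 = 30/6 = 5; σ²_F = ((9−1)/6)² = 1.778

Forward pass:
ES_A = 0; EF_A = 13
ES_B = 0; EF_B = 7
ES_C = max(EF_A=13, EF_B=7) = 13; EF_C = 13+7 = 20
ES_D = 13; EF_D = 13+13 = 26
ES_E = 13; EF_E = 13+5 = 18
ES_F = max(EF_C=20, EF_D=26, EF_E=18) = 26; EF_F = 26+5 = 31
Expected project duration μ = 31 days. Critical path: A → D → F.

Variances on critical path: σ²_A=0.444, σ²_D=9.000, σ²_F=1.778.
Largest is σ²_D = 9.000.

D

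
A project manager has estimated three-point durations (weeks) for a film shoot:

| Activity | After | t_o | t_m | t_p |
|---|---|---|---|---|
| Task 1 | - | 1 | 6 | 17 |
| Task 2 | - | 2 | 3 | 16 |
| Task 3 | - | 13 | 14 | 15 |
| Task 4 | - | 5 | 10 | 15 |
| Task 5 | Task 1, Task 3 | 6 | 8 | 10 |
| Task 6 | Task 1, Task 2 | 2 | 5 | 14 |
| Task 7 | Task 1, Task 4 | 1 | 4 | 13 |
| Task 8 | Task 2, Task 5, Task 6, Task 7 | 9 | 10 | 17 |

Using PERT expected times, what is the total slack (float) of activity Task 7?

7 weeks

te_Task 1 = (1 + 4·6 + 17)/6 = 42/6 = 7
te_Task 2 = (2 + 4·3 + 16)/6 = 30/6 = 5
te_Task 3 = (13 + 4·14 + 15)/6 = 84/6 = 14
te_Task 4 = (5 + 4·10 + 15)/6 = 60/6 = 10
te_Task 5 = (6 + 4·8 + 10)/6 = 48/6 = 8
te_Task 6 = (2 + 4·5 + 14)/6 = 36/6 = 6
te_Task 7 = (1 + 4·4 + 13)/6 = 30/6 = 5
te_Task 8 = (9 + 4·10 + 17)/6 = 66/6 = 11

Forward pass:
ES_Task 1 = 0; EF_Task 1 = 7
ES_Task 2 = 0; EF_Task 2 = 5
ES_Task 3 = 0; EF_Task 3 = 14
ES_Task 4 = 0; EF_Task 4 = 10
ES_Task 5 = max(EF_Task 1=7, EF_Task 3=14) = 14; EF_Task 5 = 14+8 = 22
ES_Task 6 = max(EF_Task 1=7, EF_Task 2=5) = 7; EF_Task 6 = 7+6 = 13
ES_Task 7 = max(EF_Task 1=7, EF_Task 4=10) = 10; EF_Task 7 = 10+5 = 15
ES_Task 8 = max(EF_Task 2=5, EF_Task 5=22, EF_Task 6=13, EF_Task 7=15) = 22; EF_Task 8 = 22+11 = 33
Expected project duration μ = 33 weeks. Critical path: Task 3 → Task 5 → Task 8.

Backward pass:
LF_Task 8 = 33; LS_Task 8 = 33−11 = 22
LF_Task 7 = LS_Task 8 = 22; LS_Task 7 = 22−5 = 17
LF_Task 6 = LS_Task 8 = 22; LS_Task 6 = 22−6 = 16
LF_Task 5 = LS_Task 8 = 22; LS_Task 5 = 22−8 = 14
LF_Task 4 = LS_Task 7 = 17; LS_Task 4 = 17−10 = 7
LF_Task 3 = LS_Task 5 = 14; LS_Task 3 = 14−14 = 0
LF_Task 2 = min(LS_Task 6=16, LS_Task 8=22) = 16; LS_Task 2 = 16−5 = 11
LF_Task 1 = min(LS_Task 5=14, LS_Task 6=16, LS_Task 7=17) = 14; LS_Task 1 = 14−7 = 7
Slack_Task 7 = LS_Task 7 − ES_Task 7 = 17 − 10 = 7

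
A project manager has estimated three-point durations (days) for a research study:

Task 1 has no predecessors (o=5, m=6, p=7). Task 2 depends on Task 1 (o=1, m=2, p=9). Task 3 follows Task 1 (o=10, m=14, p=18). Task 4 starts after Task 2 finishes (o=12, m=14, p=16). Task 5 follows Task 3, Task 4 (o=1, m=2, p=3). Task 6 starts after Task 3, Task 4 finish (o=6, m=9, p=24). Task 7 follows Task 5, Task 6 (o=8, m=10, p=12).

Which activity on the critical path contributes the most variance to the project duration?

Task 6

te_Task 1 = (5 + 4·6 + 7)/6 = 36/6 = 6; σ²_Task 1 = ((7−5)/6)² = 0.111
te_Task 2 = (1 + 4·2 + 9)/6 = 18/6 = 3; σ²_Task 2 = ((9−1)/6)² = 1.778
te_Task 3 = (10 + 4·14 + 18)/6 = 84/6 = 14; σ²_Task 3 = ((18−10)/6)² = 1.778
te_Task 4 = (12 + 4·14 + 16)/6 = 84/6 = 14; σ²_Task 4 = ((16−12)/6)² = 0.444
te_Task 5 = (1 + 4·2 + 3)/6 = 12/6 = 2; σ²_Task 5 = ((3−1)/6)² = 0.111
te_Task 6 = (6 + 4·9 + 24)/6 = 66/6 = 11; σ²_Task 6 = ((24−6)/6)² = 9.000
te_Task 7 = (8 + 4·10 + 12)/6 = 60/6 = 10; σ²_Task 7 = ((12−8)/6)² = 0.444

Forward pass:
ES_Task 1 = 0; EF_Task 1 = 6
ES_Task 2 = 6; EF_Task 2 = 6+3 = 9
ES_Task 3 = 6; EF_Task 3 = 6+14 = 20
ES_Task 4 = 9; EF_Task 4 = 9+14 = 23
ES_Task 5 = max(EF_Task 3=20, EF_Task 4=23) = 23; EF_Task 5 = 23+2 = 25
ES_Task 6 = max(EF_Task 3=20, EF_Task 4=23) = 23; EF_Task 6 = 23+11 = 34
ES_Task 7 = max(EF_Task 5=25, EF_Task 6=34) = 34; EF_Task 7 = 34+10 = 44
Expected project duration μ = 44 days. Critical path: Task 1 → Task 2 → Task 4 → Task 6 → Task 7.

Variances on critical path: σ²_Task 1=0.111, σ²_Task 2=1.778, σ²_Task 4=0.444, σ²_Task 6=9.000, σ²_Task 7=0.444.
Largest is σ²_Task 6 = 9.000.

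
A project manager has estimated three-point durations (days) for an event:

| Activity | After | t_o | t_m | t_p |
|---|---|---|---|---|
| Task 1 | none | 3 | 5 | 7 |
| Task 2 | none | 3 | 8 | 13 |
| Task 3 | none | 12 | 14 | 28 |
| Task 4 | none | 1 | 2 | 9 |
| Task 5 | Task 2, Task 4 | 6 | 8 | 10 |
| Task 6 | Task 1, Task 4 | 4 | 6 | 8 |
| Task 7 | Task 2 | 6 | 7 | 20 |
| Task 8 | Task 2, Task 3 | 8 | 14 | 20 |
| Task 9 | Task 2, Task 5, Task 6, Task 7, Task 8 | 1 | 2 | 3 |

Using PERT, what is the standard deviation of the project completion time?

te_Task 1 = (3 + 4·5 + 7)/6 = 30/6 = 5; σ²_Task 1 = ((7−3)/6)² = 0.444
te_Task 2 = (3 + 4·8 + 13)/6 = 48/6 = 8; σ²_Task 2 = ((13−3)/6)² = 2.778
te_Task 3 = (12 + 4·14 + 28)/6 = 96/6 = 16; σ²_Task 3 = ((28−12)/6)² = 7.111
te_Task 4 = (1 + 4·2 + 9)/6 = 18/6 = 3; σ²_Task 4 = ((9−1)/6)² = 1.778
te_Task 5 = (6 + 4·8 + 10)/6 = 48/6 = 8; σ²_Task 5 = ((10−6)/6)² = 0.444
te_Task 6 = (4 + 4·6 + 8)/6 = 36/6 = 6; σ²_Task 6 = ((8−4)/6)² = 0.444
te_Task 7 = (6 + 4·7 + 20)/6 = 54/6 = 9; σ²_Task 7 = ((20−6)/6)² = 5.444
te_Task 8 = (8 + 4·14 + 20)/6 = 84/6 = 14; σ²_Task 8 = ((20−8)/6)² = 4.000
te_Task 9 = (1 + 4·2 + 3)/6 = 12/6 = 2; σ²_Task 9 = ((3−1)/6)² = 0.111

Forward pass:
ES_Task 1 = 0; EF_Task 1 = 5
ES_Task 2 = 0; EF_Task 2 = 8
ES_Task 3 = 0; EF_Task 3 = 16
ES_Task 4 = 0; EF_Task 4 = 3
ES_Task 5 = max(EF_Task 2=8, EF_Task 4=3) = 8; EF_Task 5 = 8+8 = 16
ES_Task 6 = max(EF_Task 1=5, EF_Task 4=3) = 5; EF_Task 6 = 5+6 = 11
ES_Task 7 = 8; EF_Task 7 = 8+9 = 17
ES_Task 8 = max(EF_Task 2=8, EF_Task 3=16) = 16; EF_Task 8 = 16+14 = 30
ES_Task 9 = max(EF_Task 2=8, EF_Task 5=16, EF_Task 6=11, EF_Task 7=17, EF_Task 8=30) = 30; EF_Task 9 = 30+2 = 32
Expected project duration μ = 32 days. Critical path: Task 3 → Task 8 → Task 9.

Variance along critical path = 7.111 + 4.000 + 0.111 = 11.222
σ = √11.222 = 3.350 days

3.35 days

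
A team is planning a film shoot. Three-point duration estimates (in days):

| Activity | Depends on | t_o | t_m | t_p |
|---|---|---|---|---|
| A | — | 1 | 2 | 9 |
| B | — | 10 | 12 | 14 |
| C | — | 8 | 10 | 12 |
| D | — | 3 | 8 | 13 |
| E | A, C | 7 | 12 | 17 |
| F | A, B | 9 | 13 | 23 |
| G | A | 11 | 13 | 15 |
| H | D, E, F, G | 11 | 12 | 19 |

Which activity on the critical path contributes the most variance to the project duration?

F

te_A = (1 + 4·2 + 9)/6 = 18/6 = 3; σ²_A = ((9−1)/6)² = 1.778
te_B = (10 + 4·12 + 14)/6 = 72/6 = 12; σ²_B = ((14−10)/6)² = 0.444
te_C = (8 + 4·10 + 12)/6 = 60/6 = 10; σ²_C = ((12−8)/6)² = 0.444
te_D = (3 + 4·8 + 13)/6 = 48/6 = 8; σ²_D = ((13−3)/6)² = 2.778
te_E = (7 + 4·12 + 17)/6 = 72/6 = 12; σ²_E = ((17−7)/6)² = 2.778
te_F = (9 + 4·13 + 23)/6 = 84/6 = 14; σ²_F = ((23−9)/6)² = 5.444
te_G = (11 + 4·13 + 15)/6 = 78/6 = 13; σ²_G = ((15−11)/6)² = 0.444
te_H = (11 + 4·12 + 19)/6 = 78/6 = 13; σ²_H = ((19−11)/6)² = 1.778

Forward pass:
ES_A = 0; EF_A = 3
ES_B = 0; EF_B = 12
ES_C = 0; EF_C = 10
ES_D = 0; EF_D = 8
ES_E = max(EF_A=3, EF_C=10) = 10; EF_E = 10+12 = 22
ES_F = max(EF_A=3, EF_B=12) = 12; EF_F = 12+14 = 26
ES_G = 3; EF_G = 3+13 = 16
ES_H = max(EF_D=8, EF_E=22, EF_F=26, EF_G=16) = 26; EF_H = 26+13 = 39
Expected project duration μ = 39 days. Critical path: B → F → H.

Variances on critical path: σ²_B=0.444, σ²_F=5.444, σ²_H=1.778.
Largest is σ²_F = 5.444.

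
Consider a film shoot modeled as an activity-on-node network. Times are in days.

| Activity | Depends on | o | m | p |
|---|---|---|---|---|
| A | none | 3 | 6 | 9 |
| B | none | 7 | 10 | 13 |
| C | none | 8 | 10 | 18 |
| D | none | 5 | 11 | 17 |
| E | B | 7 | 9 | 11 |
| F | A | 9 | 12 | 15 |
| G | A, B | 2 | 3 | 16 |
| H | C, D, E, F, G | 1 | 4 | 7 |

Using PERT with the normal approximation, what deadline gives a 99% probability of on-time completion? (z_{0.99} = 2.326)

26.6 days

te_A = (3 + 4·6 + 9)/6 = 36/6 = 6; σ²_A = ((9−3)/6)² = 1.000
te_B = (7 + 4·10 + 13)/6 = 60/6 = 10; σ²_B = ((13−7)/6)² = 1.000
te_C = (8 + 4·10 + 18)/6 = 66/6 = 11; σ²_C = ((18−8)/6)² = 2.778
te_D = (5 + 4·11 + 17)/6 = 66/6 = 11; σ²_D = ((17−5)/6)² = 4.000
te_E = (7 + 4·9 + 11)/6 = 54/6 = 9; σ²_E = ((11−7)/6)² = 0.444
te_F = (9 + 4·12 + 15)/6 = 72/6 = 12; σ²_F = ((15−9)/6)² = 1.000
te_G = (2 + 4·3 + 16)/6 = 30/6 = 5; σ²_G = ((16−2)/6)² = 5.444
te_H = (1 + 4·4 + 7)/6 = 24/6 = 4; σ²_H = ((7−1)/6)² = 1.000

Forward pass:
ES_A = 0; EF_A = 6
ES_B = 0; EF_B = 10
ES_C = 0; EF_C = 11
ES_D = 0; EF_D = 11
ES_E = 10; EF_E = 10+9 = 19
ES_F = 6; EF_F = 6+12 = 18
ES_G = max(EF_A=6, EF_B=10) = 10; EF_G = 10+5 = 15
ES_H = max(EF_C=11, EF_D=11, EF_E=19, EF_F=18, EF_G=15) = 19; EF_H = 19+4 = 23
Expected project duration μ = 23 days. Critical path: B → E → H.

Variance along critical path = 1.000 + 0.444 + 1.000 = 2.444; σ = 1.563 days.
D = μ + z·σ = 23 + 2.326·1.563 = 26.6 days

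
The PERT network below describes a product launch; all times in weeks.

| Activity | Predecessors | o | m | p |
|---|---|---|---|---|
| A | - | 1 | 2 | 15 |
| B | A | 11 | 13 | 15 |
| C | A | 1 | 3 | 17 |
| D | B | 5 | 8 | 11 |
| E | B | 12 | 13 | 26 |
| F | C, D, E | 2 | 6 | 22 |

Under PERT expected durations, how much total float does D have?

7 weeks

te_A = (1 + 4·2 + 15)/6 = 24/6 = 4
te_B = (11 + 4·13 + 15)/6 = 78/6 = 13
te_C = (1 + 4·3 + 17)/6 = 30/6 = 5
te_D = (5 + 4·8 + 11)/6 = 48/6 = 8
te_E = (12 + 4·13 + 26)/6 = 90/6 = 15
te_F = (2 + 4·6 + 22)/6 = 48/6 = 8

Forward pass:
ES_A = 0; EF_A = 4
ES_B = 4; EF_B = 4+13 = 17
ES_C = 4; EF_C = 4+5 = 9
ES_D = 17; EF_D = 17+8 = 25
ES_E = 17; EF_E = 17+15 = 32
ES_F = max(EF_C=9, EF_D=25, EF_E=32) = 32; EF_F = 32+8 = 40
Expected project duration μ = 40 weeks. Critical path: A → B → E → F.

Backward pass:
LF_F = 40; LS_F = 40−8 = 32
LF_E = LS_F = 32; LS_E = 32−15 = 17
LF_D = LS_F = 32; LS_D = 32−8 = 24
LF_C = LS_F = 32; LS_C = 32−5 = 27
LF_B = min(LS_D=24, LS_E=17) = 17; LS_B = 17−13 = 4
LF_A = min(LS_B=4, LS_C=27) = 4; LS_A = 4−4 = 0
Slack_D = LS_D − ES_D = 24 − 17 = 7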